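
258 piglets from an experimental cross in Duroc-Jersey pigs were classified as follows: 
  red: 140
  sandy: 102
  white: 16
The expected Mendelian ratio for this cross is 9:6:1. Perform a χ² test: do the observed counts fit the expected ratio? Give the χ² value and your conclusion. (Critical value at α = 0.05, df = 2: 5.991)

0.467; consistent

The 9:6:1 ratio has 16 parts, so with N = 258 the expected counts are:
  red: 258 × 9/16 = 145.125
  sandy: 258 × 6/16 = 96.75
  white: 258 × 1/16 = 16.125
χ² = Σ (O − E)² / E
  red: (140 − 145.125)² / 145.125 = 0.1810
  sandy: (102 − 96.75)² / 96.75 = 0.2849
  white: (16 − 16.125)² / 16.125 = 0.0010
χ² = 0.1810 + 0.2849 + 0.0010 = 0.4669 ≈ 0.467
Degrees of freedom = 3 − 1 = 2; critical value at α = 0.05 is 5.991.
Since 0.467 < 5.991, we fail to reject the null hypothesis — the data are consistent with the 9:6:1 ratio.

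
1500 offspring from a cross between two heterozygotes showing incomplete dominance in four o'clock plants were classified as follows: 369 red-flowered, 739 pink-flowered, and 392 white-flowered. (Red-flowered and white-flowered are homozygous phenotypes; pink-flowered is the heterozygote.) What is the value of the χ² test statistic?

With incomplete dominance, a heterozygote × heterozygote cross gives a 1:2:1 phenotypic ratio.
Expected counts for N = 1500 under a 1:2:1 ratio (total parts = 4):
  red-flowered: 1500 × 1/4 = 375
  pink-flowered: 1500 × 2/4 = 750
  white-flowered: 1500 × 1/4 = 375
χ² = Σ (O − E)² / E
  red-flowered: (369 − 375)² / 375 = 0.0960
  pink-flowered: (739 − 750)² / 750 = 0.1613
  white-flowered: (392 − 375)² / 375 = 0.7707
χ² = 0.0960 + 0.1613 + 0.7707 = 1.028

1.028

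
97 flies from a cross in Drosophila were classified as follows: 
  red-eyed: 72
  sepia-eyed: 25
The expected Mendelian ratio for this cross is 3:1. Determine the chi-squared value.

0.031

Total ratio parts = 4. Expected numbers out of 97:
  red-eyed: 97 × 3/4 = 72.75
  sepia-eyed: 97 × 1/4 = 24.25
χ² = Σ (O − E)² / E
  red-eyed: (72 − 72.75)² / 72.75 = 0.0077
  sepia-eyed: (25 − 24.25)² / 24.25 = 0.0232
χ² = 0.0077 + 0.0232 = 0.0309 ≈ 0.031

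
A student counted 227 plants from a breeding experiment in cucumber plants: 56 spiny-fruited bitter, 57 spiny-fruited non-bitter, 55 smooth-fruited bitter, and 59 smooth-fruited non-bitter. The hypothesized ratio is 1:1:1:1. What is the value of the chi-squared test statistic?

0.154

Expected counts for N = 227 under a 1:1:1:1 ratio (total parts = 4):
  spiny-fruited bitter: 227 × 1/4 = 56.75
  spiny-fruited non-bitter: 227 × 1/4 = 56.75
  smooth-fruited bitter: 227 × 1/4 = 56.75
  smooth-fruited non-bitter: 227 × 1/4 = 56.75
χ² = Σ (O − E)² / E
  spiny-fruited bitter: (56 − 56.75)² / 56.75 = 0.0099
  spiny-fruited non-bitter: (57 − 56.75)² / 56.75 = 0.0011
  smooth-fruited bitter: (55 − 56.75)² / 56.75 = 0.0540
  smooth-fruited non-bitter: (59 − 56.75)² / 56.75 = 0.0892
χ² = 0.0099 + 0.0011 + 0.0540 + 0.0892 = 0.1542 ≈ 0.154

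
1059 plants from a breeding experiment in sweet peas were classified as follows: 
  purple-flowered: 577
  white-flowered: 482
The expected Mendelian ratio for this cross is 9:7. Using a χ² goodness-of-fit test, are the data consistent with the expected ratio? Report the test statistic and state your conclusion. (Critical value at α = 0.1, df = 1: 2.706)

1.340; consistent

Total ratio parts = 16. Expected numbers out of 1059:
  purple-flowered: 1059 × 9/16 = 595.6875
  white-flowered: 1059 × 7/16 = 463.3125
χ² = Σ (O − E)² / E
  purple-flowered: (577 − 595.6875)² / 595.6875 = 0.5863
  white-flowered: (482 − 463.3125)² / 463.3125 = 0.7538
χ² = 0.5863 + 0.7538 = 1.3401 ≈ 1.340
Degrees of freedom = 2 − 1 = 1; critical value at α = 0.1 is 2.706.
Since 1.340 < 2.706, we fail to reject the null hypothesis — the data are consistent with the 9:7 ratio.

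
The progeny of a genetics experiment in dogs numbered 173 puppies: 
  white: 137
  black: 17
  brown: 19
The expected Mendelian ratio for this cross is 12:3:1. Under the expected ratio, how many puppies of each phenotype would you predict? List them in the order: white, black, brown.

Total ratio parts = 16. Expected numbers out of 173:
  white: 173 × 12/16 = 129.75
  black: 173 × 3/16 = 32.4375
  brown: 173 × 1/16 = 10.8125

129.75, 32.4375, 10.8125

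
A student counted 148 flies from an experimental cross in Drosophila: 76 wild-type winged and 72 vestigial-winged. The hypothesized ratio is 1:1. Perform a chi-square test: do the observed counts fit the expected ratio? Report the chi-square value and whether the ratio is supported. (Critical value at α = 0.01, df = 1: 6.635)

Total ratio parts = 2. Expected numbers out of 148:
  wild-type winged: 148 × 1/2 = 74
  vestigial-winged: 148 × 1/2 = 74
χ² = Σ (O − E)² / E
  wild-type winged: (76 − 74)² / 74 = 0.0541
  vestigial-winged: (72 − 74)² / 74 = 0.0541
χ² = 0.0541 + 0.0541 = 0.1082 ≈ 0.108
Degrees of freedom = 2 − 1 = 1; critical value at α = 0.01 is 6.635.
Since 0.108 < 6.635, we fail to reject the null hypothesis — the data are consistent with the 1:1 ratio.

0.108; consistent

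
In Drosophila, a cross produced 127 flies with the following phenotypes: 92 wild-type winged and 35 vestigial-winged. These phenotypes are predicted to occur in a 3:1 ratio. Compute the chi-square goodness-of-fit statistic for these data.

Total ratio parts = 4. Expected numbers out of 127:
  wild-type winged: 127 × 3/4 = 95.25
  vestigial-winged: 127 × 1/4 = 31.75
χ² = Σ (O − E)² / E
  wild-type winged: (92 − 95.25)² / 95.25 = 0.1109
  vestigial-winged: (35 − 31.75)² / 31.75 = 0.3327
χ² = 0.1109 + 0.3327 = 0.4436 ≈ 0.444

0.444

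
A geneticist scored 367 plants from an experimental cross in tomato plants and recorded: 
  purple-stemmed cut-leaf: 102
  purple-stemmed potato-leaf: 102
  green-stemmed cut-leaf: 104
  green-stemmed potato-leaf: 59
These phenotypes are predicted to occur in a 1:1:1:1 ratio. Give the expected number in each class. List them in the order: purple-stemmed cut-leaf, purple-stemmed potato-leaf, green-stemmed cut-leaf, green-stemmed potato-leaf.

The 1:1:1:1 ratio has 4 parts, so with N = 367 the expected counts are:
  purple-stemmed cut-leaf: 367 × 1/4 = 91.75
  purple-stemmed potato-leaf: 367 × 1/4 = 91.75
  green-stemmed cut-leaf: 367 × 1/4 = 91.75
  green-stemmed potato-leaf: 367 × 1/4 = 91.75

91.75, 91.75, 91.75, 91.75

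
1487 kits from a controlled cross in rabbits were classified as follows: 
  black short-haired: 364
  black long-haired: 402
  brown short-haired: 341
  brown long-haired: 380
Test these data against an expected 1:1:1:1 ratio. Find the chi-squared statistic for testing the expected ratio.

5.350

Under the 1:1:1:1 hypothesis (Σ ratio = 4, N = 1487):
  black short-haired: 1487 × 1/4 = 371.75
  black long-haired: 1487 × 1/4 = 371.75
  brown short-haired: 1487 × 1/4 = 371.75
  brown long-haired: 1487 × 1/4 = 371.75
χ² = Σ (O − E)² / E
  black short-haired: (364 − 371.75)² / 371.75 = 0.1616
  black long-haired: (402 − 371.75)² / 371.75 = 2.4615
  brown short-haired: (341 − 371.75)² / 371.75 = 2.5435
  brown long-haired: (380 − 371.75)² / 371.75 = 0.1831
χ² = 0.1616 + 2.4615 + 2.5435 + 0.1831 = 5.3497 ≈ 5.350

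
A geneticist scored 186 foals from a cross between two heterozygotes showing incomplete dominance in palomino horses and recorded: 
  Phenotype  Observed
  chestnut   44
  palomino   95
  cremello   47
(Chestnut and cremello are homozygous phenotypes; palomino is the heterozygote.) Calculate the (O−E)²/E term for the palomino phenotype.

With incomplete dominance, a heterozygote × heterozygote cross gives a 1:2:1 phenotypic ratio.
Expected counts for N = 186 under a 1:2:1 ratio (total parts = 4):
  chestnut: 186 × 1/4 = 46.5
  palomino: 186 × 2/4 = 93
  cremello: 186 × 1/4 = 46.5
Contribution of palomino: (95 − 93)² / 93 = 0.0430

0.043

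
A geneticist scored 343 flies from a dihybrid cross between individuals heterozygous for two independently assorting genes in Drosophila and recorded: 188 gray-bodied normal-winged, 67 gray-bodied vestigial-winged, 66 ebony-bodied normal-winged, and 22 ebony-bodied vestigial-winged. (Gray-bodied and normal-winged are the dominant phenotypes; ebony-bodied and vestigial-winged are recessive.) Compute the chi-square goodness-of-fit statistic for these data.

A dihybrid F₂ with independent assortment and complete dominance at both loci gives a 9:3:3:1 phenotypic ratio.
Expected counts for N = 343 under a 9:3:3:1 ratio (total parts = 16):
  gray-bodied normal-winged: 343 × 9/16 = 192.9375
  gray-bodied vestigial-winged: 343 × 3/16 = 64.3125
  ebony-bodied normal-winged: 343 × 3/16 = 64.3125
  ebony-bodied vestigial-winged: 343 × 1/16 = 21.4375
χ² = Σ (O − E)² / E
  gray-bodied normal-winged: (188 − 192.9375)² / 192.9375 = 0.1264
  gray-bodied vestigial-winged: (67 − 64.3125)² / 64.3125 = 0.1123
  ebony-bodied normal-winged: (66 − 64.3125)² / 64.3125 = 0.0443
  ebony-bodied vestigial-winged: (22 − 21.4375)² / 21.4375 = 0.0148
χ² = 0.1264 + 0.1123 + 0.0443 + 0.0148 = 0.2978 ≈ 0.298

0.298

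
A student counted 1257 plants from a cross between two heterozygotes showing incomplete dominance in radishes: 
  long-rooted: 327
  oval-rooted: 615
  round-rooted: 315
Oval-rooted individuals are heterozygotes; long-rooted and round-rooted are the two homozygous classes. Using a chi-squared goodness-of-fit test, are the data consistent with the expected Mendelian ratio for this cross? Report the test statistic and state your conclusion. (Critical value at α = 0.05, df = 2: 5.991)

With incomplete dominance, a heterozygote × heterozygote cross gives a 1:2:1 phenotypic ratio.
Total ratio parts = 4. Expected numbers out of 1257:
  long-rooted: 1257 × 1/4 = 314.25
  oval-rooted: 1257 × 2/4 = 628.5
  round-rooted: 1257 × 1/4 = 314.25
χ² = Σ (O − E)² / E
  long-rooted: (327 − 314.25)² / 314.25 = 0.5173
  oval-rooted: (615 − 628.5)² / 628.5 = 0.2900
  round-rooted: (315 − 314.25)² / 314.25 = 0.0018
χ² = 0.5173 + 0.2900 + 0.0018 = 0.8091 ≈ 0.809
Degrees of freedom = 3 − 1 = 2; critical value at α = 0.05 is 5.991.
Since 0.809 < 5.991, we fail to reject the null hypothesis — the data are consistent with the 1:2:1 ratio.

0.809; consistent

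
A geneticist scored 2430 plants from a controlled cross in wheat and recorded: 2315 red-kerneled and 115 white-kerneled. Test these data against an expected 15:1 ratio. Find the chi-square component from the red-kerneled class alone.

Under the 15:1 hypothesis (Σ ratio = 16, N = 2430):
  red-kerneled: 2430 × 15/16 = 2278.125
  white-kerneled: 2430 × 1/16 = 151.875
Contribution of red-kerneled: (2315 − 2278.125)² / 2278.125 = 0.5969

0.597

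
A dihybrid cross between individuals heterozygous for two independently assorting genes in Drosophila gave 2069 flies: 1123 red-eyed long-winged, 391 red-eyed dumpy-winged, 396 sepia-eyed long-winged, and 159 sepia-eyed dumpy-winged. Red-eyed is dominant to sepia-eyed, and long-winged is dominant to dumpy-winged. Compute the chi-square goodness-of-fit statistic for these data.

8.439

A dihybrid F₂ with independent assortment and complete dominance at both loci gives a 9:3:3:1 phenotypic ratio.
Expected counts for N = 2069 under a 9:3:3:1 ratio (total parts = 16):
  red-eyed long-winged: 2069 × 9/16 = 1163.8125
  red-eyed dumpy-winged: 2069 × 3/16 = 387.9375
  sepia-eyed long-winged: 2069 × 3/16 = 387.9375
  sepia-eyed dumpy-winged: 2069 × 1/16 = 129.3125
χ² = Σ (O − E)² / E
  red-eyed long-winged: (1123 − 1163.8125)² / 1163.8125 = 1.4312
  red-eyed dumpy-winged: (391 − 387.9375)² / 387.9375 = 0.0242
  sepia-eyed long-winged: (396 − 387.9375)² / 387.9375 = 0.1676
  sepia-eyed dumpy-winged: (159 − 129.3125)² / 129.3125 = 6.8156
χ² = 1.4312 + 0.0242 + 0.1676 + 6.8156 = 8.4386 ≈ 8.439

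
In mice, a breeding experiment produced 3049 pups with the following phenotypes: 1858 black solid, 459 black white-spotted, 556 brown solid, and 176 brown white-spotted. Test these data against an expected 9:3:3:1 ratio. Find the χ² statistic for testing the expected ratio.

35.668

Total ratio parts = 16. Expected numbers out of 3049:
  black solid: 3049 × 9/16 = 1715.0625
  black white-spotted: 3049 × 3/16 = 571.6875
  brown solid: 3049 × 3/16 = 571.6875
  brown white-spotted: 3049 × 1/16 = 190.5625
χ² = Σ (O − E)² / E
  black solid: (1858 − 1715.0625)² / 1715.0625 = 11.9128
  black white-spotted: (459 − 571.6875)² / 571.6875 = 22.2123
  brown solid: (556 − 571.6875)² / 571.6875 = 0.4305
  brown white-spotted: (176 − 190.5625)² / 190.5625 = 1.1128
χ² = 11.9128 + 22.2123 + 0.4305 + 1.1128 = 35.6684 ≈ 35.668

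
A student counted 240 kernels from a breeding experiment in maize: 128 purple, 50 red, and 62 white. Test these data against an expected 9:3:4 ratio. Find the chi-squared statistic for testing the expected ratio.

Expected counts for N = 240 under a 9:3:4 ratio (total parts = 16):
  purple: 240 × 9/16 = 135
  red: 240 × 3/16 = 45
  white: 240 × 4/16 = 60
χ² = Σ (O − E)² / E
  purple: (128 − 135)² / 135 = 0.3630
  red: (50 − 45)² / 45 = 0.5556
  white: (62 − 60)² / 60 = 0.0667
χ² = 0.3630 + 0.5556 + 0.0667 = 0.9853 ≈ 0.985

0.985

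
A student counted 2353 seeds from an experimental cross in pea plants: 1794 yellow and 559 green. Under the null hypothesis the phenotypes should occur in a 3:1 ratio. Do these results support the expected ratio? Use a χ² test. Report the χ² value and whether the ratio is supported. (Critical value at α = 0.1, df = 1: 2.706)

Expected counts for N = 2353 under a 3:1 ratio (total parts = 4):
  yellow: 2353 × 3/4 = 1764.75
  green: 2353 × 1/4 = 588.25
χ² = Σ (O − E)² / E
  yellow: (1794 − 1764.75)² / 1764.75 = 0.4848
  green: (559 − 588.25)² / 588.25 = 1.4544
χ² = 0.4848 + 1.4544 = 1.9392 ≈ 1.939
Degrees of freedom = 2 − 1 = 1; critical value at α = 0.1 is 2.706.
Since 1.939 < 2.706, we fail to reject the null hypothesis — the data are consistent with the 3:1 ratio.

1.939; consistent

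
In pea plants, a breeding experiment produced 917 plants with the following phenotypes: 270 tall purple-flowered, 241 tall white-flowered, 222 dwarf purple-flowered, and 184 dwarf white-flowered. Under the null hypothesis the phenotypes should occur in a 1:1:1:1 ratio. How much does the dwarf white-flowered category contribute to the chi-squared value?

8.932

The 1:1:1:1 ratio has 4 parts, so with N = 917 the expected counts are:
  tall purple-flowered: 917 × 1/4 = 229.25
  tall white-flowered: 917 × 1/4 = 229.25
  dwarf purple-flowered: 917 × 1/4 = 229.25
  dwarf white-flowered: 917 × 1/4 = 229.25
Contribution of dwarf white-flowered: (184 − 229.25)² / 229.25 = 8.9316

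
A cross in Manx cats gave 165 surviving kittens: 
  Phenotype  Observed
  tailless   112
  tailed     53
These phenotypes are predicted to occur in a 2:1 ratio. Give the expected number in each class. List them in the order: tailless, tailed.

110, 55

Expected counts for N = 165 under a 2:1 ratio (total parts = 3):
  tailless: 165 × 2/3 = 110
  tailed: 165 × 1/3 = 55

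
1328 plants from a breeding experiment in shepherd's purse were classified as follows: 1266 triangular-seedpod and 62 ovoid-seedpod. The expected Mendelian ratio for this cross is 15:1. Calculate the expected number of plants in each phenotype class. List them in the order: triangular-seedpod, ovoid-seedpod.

1245, 83

Total ratio parts = 16. Expected numbers out of 1328:
  triangular-seedpod: 1328 × 15/16 = 1245
  ovoid-seedpod: 1328 × 1/16 = 83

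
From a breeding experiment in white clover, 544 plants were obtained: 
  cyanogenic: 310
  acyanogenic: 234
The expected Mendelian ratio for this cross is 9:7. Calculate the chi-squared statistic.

Under the 9:7 hypothesis (Σ ratio = 16, N = 544):
  cyanogenic: 544 × 9/16 = 306
  acyanogenic: 544 × 7/16 = 238
χ² = Σ (O − E)² / E
  cyanogenic: (310 − 306)² / 306 = 0.0523
  acyanogenic: (234 − 238)² / 238 = 0.0672
χ² = 0.0523 + 0.0672 = 0.1195 ≈ 0.120

0.120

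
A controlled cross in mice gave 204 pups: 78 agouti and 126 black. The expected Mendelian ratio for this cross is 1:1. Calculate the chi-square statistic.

11.294

The 1:1 ratio has 2 parts, so with N = 204 the expected counts are:
  agouti: 204 × 1/2 = 102
  black: 204 × 1/2 = 102
χ² = Σ (O − E)² / E
  agouti: (78 − 102)² / 102 = 5.6471
  black: (126 − 102)² / 102 = 5.6471
χ² = 5.6471 + 5.6471 = 11.2942 ≈ 11.294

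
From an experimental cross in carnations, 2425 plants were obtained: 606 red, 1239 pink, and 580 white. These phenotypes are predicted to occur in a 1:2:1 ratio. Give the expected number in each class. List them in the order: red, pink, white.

606.25, 1212.5, 606.25

The 1:2:1 ratio has 4 parts, so with N = 2425 the expected counts are:
  red: 2425 × 1/4 = 606.25
  pink: 2425 × 2/4 = 1212.5
  white: 2425 × 1/4 = 606.25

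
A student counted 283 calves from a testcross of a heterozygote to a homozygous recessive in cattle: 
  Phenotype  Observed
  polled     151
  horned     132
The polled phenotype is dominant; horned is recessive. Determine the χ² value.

1.276

A testcross of a heterozygote (Aa × aa) gives a 1:1 phenotypic ratio.
Total ratio parts = 2. Expected numbers out of 283:
  polled: 283 × 1/2 = 141.5
  horned: 283 × 1/2 = 141.5
χ² = Σ (O − E)² / E
  polled: (151 − 141.5)² / 141.5 = 0.6378
  horned: (132 − 141.5)² / 141.5 = 0.6378
χ² = 0.6378 + 0.6378 = 1.2756 ≈ 1.276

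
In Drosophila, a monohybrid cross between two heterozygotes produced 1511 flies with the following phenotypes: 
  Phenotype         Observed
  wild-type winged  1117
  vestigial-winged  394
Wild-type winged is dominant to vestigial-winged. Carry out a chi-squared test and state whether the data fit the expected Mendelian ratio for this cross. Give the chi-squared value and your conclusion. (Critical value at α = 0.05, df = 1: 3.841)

0.932; consistent

For a monohybrid cross between heterozygotes with complete dominance, the expected phenotypic ratio is 3:1.
The 3:1 ratio has 4 parts, so with N = 1511 the expected counts are:
  wild-type winged: 1511 × 3/4 = 1133.25
  vestigial-winged: 1511 × 1/4 = 377.75
χ² = Σ (O − E)² / E
  wild-type winged: (1117 − 1133.25)² / 1133.25 = 0.2330
  vestigial-winged: (394 − 377.75)² / 377.75 = 0.6990
χ² = 0.2330 + 0.6990 = 0.932
Degrees of freedom = 2 − 1 = 1; critical value at α = 0.05 is 3.841.
Since 0.932 < 3.841, we fail to reject the null hypothesis — the data are consistent with the 3:1 ratio.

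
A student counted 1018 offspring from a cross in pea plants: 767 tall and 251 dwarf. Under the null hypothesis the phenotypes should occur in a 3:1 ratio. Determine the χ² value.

Total ratio parts = 4. Expected numbers out of 1018:
  tall: 1018 × 3/4 = 763.5
  dwarf: 1018 × 1/4 = 254.5
χ² = Σ (O − E)² / E
  tall: (767 − 763.5)² / 763.5 = 0.0160
  dwarf: (251 − 254.5)² / 254.5 = 0.0481
χ² = 0.0160 + 0.0481 = 0.0641 ≈ 0.064

0.064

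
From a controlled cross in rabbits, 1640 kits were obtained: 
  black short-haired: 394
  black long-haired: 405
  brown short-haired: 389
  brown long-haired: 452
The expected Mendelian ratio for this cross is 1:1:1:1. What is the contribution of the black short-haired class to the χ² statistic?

0.624

Expected counts for N = 1640 under a 1:1:1:1 ratio (total parts = 4):
  black short-haired: 1640 × 1/4 = 410
  black long-haired: 1640 × 1/4 = 410
  brown short-haired: 1640 × 1/4 = 410
  brown long-haired: 1640 × 1/4 = 410
Contribution of black short-haired: (394 − 410)² / 410 = 0.6244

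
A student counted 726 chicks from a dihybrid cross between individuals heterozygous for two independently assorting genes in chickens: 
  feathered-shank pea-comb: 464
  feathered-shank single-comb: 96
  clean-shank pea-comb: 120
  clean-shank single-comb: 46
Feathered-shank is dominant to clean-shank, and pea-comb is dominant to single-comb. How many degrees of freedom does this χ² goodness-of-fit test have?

A dihybrid F₂ with independent assortment and complete dominance at both loci gives a 9:3:3:1 phenotypic ratio.
A goodness-of-fit test with 4 phenotype classes has df = 4 − 1 = 3.

3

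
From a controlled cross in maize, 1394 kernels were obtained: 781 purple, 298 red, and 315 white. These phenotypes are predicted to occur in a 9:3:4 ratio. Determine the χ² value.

8.365

The 9:3:4 ratio has 16 parts, so with N = 1394 the expected counts are:
  purple: 1394 × 9/16 = 784.125
  red: 1394 × 3/16 = 261.375
  white: 1394 × 4/16 = 348.5
χ² = Σ (O − E)² / E
  purple: (781 − 784.125)² / 784.125 = 0.0125
  red: (298 − 261.375)² / 261.375 = 5.1321
  white: (315 − 348.5)² / 348.5 = 3.2202
χ² = 0.0125 + 5.1321 + 3.2202 = 8.3648 ≈ 8.365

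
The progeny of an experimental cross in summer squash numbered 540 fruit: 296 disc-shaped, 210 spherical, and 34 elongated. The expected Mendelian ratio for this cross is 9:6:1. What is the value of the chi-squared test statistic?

Total ratio parts = 16. Expected numbers out of 540:
  disc-shaped: 540 × 9/16 = 303.75
  spherical: 540 × 6/16 = 202.5
  elongated: 540 × 1/16 = 33.75
χ² = Σ (O − E)² / E
  disc-shaped: (296 − 303.75)² / 303.75 = 0.1977
  spherical: (210 − 202.5)² / 202.5 = 0.2778
  elongated: (34 − 33.75)² / 33.75 = 0.0019
χ² = 0.1977 + 0.2778 + 0.0019 = 0.4774 ≈ 0.477

0.477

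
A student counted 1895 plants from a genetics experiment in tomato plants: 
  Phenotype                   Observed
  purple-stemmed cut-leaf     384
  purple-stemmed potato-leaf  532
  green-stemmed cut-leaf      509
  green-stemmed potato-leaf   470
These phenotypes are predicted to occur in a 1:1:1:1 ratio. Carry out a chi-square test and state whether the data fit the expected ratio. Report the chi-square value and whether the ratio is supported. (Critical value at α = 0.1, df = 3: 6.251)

Total ratio parts = 4. Expected numbers out of 1895:
  purple-stemmed cut-leaf: 1895 × 1/4 = 473.75
  purple-stemmed potato-leaf: 1895 × 1/4 = 473.75
  green-stemmed cut-leaf: 1895 × 1/4 = 473.75
  green-stemmed potato-leaf: 1895 × 1/4 = 473.75
χ² = Σ (O − E)² / E
  purple-stemmed cut-leaf: (384 − 473.75)² / 473.75 = 17.0028
  purple-stemmed potato-leaf: (532 − 473.75)² / 473.75 = 7.1621
  green-stemmed cut-leaf: (509 − 473.75)² / 473.75 = 2.6228
  green-stemmed potato-leaf: (470 − 473.75)² / 473.75 = 0.0297
χ² = 17.0028 + 7.1621 + 2.6228 + 0.0297 = 26.8174 ≈ 26.817
Degrees of freedom = 4 − 1 = 3; critical value at α = 0.1 is 6.251.
Since 26.817 > 6.251, we reject the null hypothesis — the data do not fit the 1:1:1:1 ratio.

26.817; not consistent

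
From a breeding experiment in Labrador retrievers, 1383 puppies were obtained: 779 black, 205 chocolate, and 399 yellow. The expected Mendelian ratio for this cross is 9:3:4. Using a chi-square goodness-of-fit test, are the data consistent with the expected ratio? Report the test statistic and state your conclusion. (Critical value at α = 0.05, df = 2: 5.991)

Expected counts for N = 1383 under a 9:3:4 ratio (total parts = 16):
  black: 1383 × 9/16 = 777.9375
  chocolate: 1383 × 3/16 = 259.3125
  yellow: 1383 × 4/16 = 345.75
χ² = Σ (O − E)² / E
  black: (779 − 777.9375)² / 777.9375 = 0.0015
  chocolate: (205 − 259.3125)² / 259.3125 = 11.3756
  yellow: (399 − 345.75)² / 345.75 = 8.2012
χ² = 0.0015 + 11.3756 + 8.2012 = 19.5783 ≈ 19.578
Degrees of freedom = 3 − 1 = 2; critical value at α = 0.05 is 5.991.
Since 19.578 > 5.991, we reject the null hypothesis — the data do not fit the 9:3:4 ratio.

19.578; not consistent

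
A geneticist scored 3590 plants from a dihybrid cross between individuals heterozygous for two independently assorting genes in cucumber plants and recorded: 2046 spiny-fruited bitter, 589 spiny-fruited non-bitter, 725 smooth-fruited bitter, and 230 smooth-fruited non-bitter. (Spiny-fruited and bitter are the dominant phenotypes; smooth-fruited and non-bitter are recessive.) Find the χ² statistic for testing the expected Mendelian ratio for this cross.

15.004

A dihybrid F₂ with independent assortment and complete dominance at both loci gives a 9:3:3:1 phenotypic ratio.
Under the 9:3:3:1 hypothesis (Σ ratio = 16, N = 3590):
  spiny-fruited bitter: 3590 × 9/16 = 2019.375
  spiny-fruited non-bitter: 3590 × 3/16 = 673.125
  smooth-fruited bitter: 3590 × 3/16 = 673.125
  smooth-fruited non-bitter: 3590 × 1/16 = 224.375
χ² = Σ (O − E)² / E
  spiny-fruited bitter: (2046 − 2019.375)² / 2019.375 = 0.3510
  spiny-fruited non-bitter: (589 − 673.125)² / 673.125 = 10.5137
  smooth-fruited bitter: (725 − 673.125)² / 673.125 = 3.9978
  smooth-fruited non-bitter: (230 − 224.375)² / 224.375 = 0.1410
χ² = 0.3510 + 10.5137 + 3.9978 + 0.1410 = 15.0035 ≈ 15.004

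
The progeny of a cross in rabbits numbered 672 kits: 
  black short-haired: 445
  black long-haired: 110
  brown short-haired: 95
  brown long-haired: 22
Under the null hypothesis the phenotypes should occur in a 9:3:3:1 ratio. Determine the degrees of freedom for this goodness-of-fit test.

A goodness-of-fit test with 4 phenotype classes has df = 4 − 1 = 3.

3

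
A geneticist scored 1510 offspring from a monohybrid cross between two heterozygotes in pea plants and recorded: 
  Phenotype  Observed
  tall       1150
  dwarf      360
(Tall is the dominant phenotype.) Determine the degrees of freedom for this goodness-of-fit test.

For a monohybrid cross between heterozygotes with complete dominance, the expected phenotypic ratio is 3:1.
A goodness-of-fit test with 2 phenotype classes has df = 2 − 1 = 1.

1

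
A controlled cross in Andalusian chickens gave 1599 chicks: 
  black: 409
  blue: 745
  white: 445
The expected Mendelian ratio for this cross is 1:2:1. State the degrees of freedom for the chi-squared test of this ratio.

2

A goodness-of-fit test with 3 phenotype classes has df = 3 − 1 = 2.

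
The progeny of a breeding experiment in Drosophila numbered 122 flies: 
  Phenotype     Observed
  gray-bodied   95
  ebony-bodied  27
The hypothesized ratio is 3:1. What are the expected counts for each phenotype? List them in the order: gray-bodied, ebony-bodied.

91.5, 30.5

Total ratio parts = 4. Expected numbers out of 122:
  gray-bodied: 122 × 3/4 = 91.5
  ebony-bodied: 122 × 1/4 = 30.5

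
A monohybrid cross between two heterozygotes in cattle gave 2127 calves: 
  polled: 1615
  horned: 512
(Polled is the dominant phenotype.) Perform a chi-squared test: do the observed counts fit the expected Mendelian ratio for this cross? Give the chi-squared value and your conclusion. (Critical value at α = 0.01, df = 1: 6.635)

For a monohybrid cross between heterozygotes with complete dominance, the expected phenotypic ratio is 3:1.
The 3:1 ratio has 4 parts, so with N = 2127 the expected counts are:
  polled: 2127 × 3/4 = 1595.25
  horned: 2127 × 1/4 = 531.75
χ² = Σ (O − E)² / E
  polled: (1615 − 1595.25)² / 1595.25 = 0.2445
  horned: (512 − 531.75)² / 531.75 = 0.7335
χ² = 0.2445 + 0.7335 = 0.978
Degrees of freedom = 2 − 1 = 1; critical value at α = 0.01 is 6.635.
Since 0.978 < 6.635, we fail to reject the null hypothesis — the data are consistent with the 3:1 ratio.

0.978; consistent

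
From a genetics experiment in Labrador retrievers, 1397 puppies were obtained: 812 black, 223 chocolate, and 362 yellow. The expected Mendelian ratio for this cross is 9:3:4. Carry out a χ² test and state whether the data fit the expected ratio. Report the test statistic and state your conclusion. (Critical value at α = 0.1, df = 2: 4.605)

The 9:3:4 ratio has 16 parts, so with N = 1397 the expected counts are:
  black: 1397 × 9/16 = 785.8125
  chocolate: 1397 × 3/16 = 261.9375
  yellow: 1397 × 4/16 = 349.25
χ² = Σ (O − E)² / E
  black: (812 − 785.8125)² / 785.8125 = 0.8727
  chocolate: (223 − 261.9375)² / 261.9375 = 5.7881
  yellow: (362 − 349.25)² / 349.25 = 0.4655
χ² = 0.8727 + 5.7881 + 0.4655 = 7.1263 ≈ 7.126
Degrees of freedom = 3 − 1 = 2; critical value at α = 0.1 is 4.605.
Since 7.126 > 4.605, we reject the null hypothesis — the data do not fit the 9:3:4 ratio.

7.126; not consistent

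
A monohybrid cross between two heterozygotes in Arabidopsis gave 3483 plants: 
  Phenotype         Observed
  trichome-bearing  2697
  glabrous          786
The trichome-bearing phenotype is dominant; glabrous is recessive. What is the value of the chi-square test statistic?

For a monohybrid cross between heterozygotes with complete dominance, the expected phenotypic ratio is 3:1.
Under the 3:1 hypothesis (Σ ratio = 4, N = 3483):
  trichome-bearing: 3483 × 3/4 = 2612.25
  glabrous: 3483 × 1/4 = 870.75
χ² = Σ (O − E)² / E
  trichome-bearing: (2697 − 2612.25)² / 2612.25 = 2.7496
  glabrous: (786 − 870.75)² / 870.75 = 8.2487
χ² = 2.7496 + 8.2487 = 10.9983 ≈ 10.998

10.998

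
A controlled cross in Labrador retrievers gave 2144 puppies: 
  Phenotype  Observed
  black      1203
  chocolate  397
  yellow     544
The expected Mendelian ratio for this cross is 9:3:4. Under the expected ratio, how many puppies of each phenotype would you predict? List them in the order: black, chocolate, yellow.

Under the 9:3:4 hypothesis (Σ ratio = 16, N = 2144):
  black: 2144 × 9/16 = 1206
  chocolate: 2144 × 3/16 = 402
  yellow: 2144 × 4/16 = 536

1206, 402, 536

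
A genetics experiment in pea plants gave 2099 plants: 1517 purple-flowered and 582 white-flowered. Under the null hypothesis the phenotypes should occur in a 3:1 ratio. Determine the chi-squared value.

8.328

Total ratio parts = 4. Expected numbers out of 2099:
  purple-flowered: 2099 × 3/4 = 1574.25
  white-flowered: 2099 × 1/4 = 524.75
χ² = Σ (O − E)² / E
  purple-flowered: (1517 − 1574.25)² / 1574.25 = 2.0820
  white-flowered: (582 − 524.75)² / 524.75 = 6.2460
χ² = 2.0820 + 6.2460 = 8.328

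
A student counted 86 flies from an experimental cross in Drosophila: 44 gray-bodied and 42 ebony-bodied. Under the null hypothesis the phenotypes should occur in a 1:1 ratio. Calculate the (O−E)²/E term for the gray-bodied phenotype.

The 1:1 ratio has 2 parts, so with N = 86 the expected counts are:
  gray-bodied: 86 × 1/2 = 43
  ebony-bodied: 86 × 1/2 = 43
Contribution of gray-bodied: (44 − 43)² / 43 = 0.0233

0.023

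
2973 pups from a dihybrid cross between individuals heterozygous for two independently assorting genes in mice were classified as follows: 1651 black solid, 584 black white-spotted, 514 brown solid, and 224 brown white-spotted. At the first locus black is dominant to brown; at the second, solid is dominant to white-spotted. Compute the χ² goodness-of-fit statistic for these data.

A dihybrid F₂ with independent assortment and complete dominance at both loci gives a 9:3:3:1 phenotypic ratio.
Expected counts for N = 2973 under a 9:3:3:1 ratio (total parts = 16):
  black solid: 2973 × 9/16 = 1672.3125
  black white-spotted: 2973 × 3/16 = 557.4375
  brown solid: 2973 × 3/16 = 557.4375
  brown white-spotted: 2973 × 1/16 = 185.8125
χ² = Σ (O − E)² / E
  black solid: (1651 − 1672.3125)² / 1672.3125 = 0.2716
  black white-spotted: (584 − 557.4375)² / 557.4375 = 1.2657
  brown solid: (514 − 557.4375)² / 557.4375 = 3.3848
  brown white-spotted: (224 − 185.8125)² / 185.8125 = 7.8482
χ² = 0.2716 + 1.2657 + 3.3848 + 7.8482 = 12.7703 ≈ 12.770

12.770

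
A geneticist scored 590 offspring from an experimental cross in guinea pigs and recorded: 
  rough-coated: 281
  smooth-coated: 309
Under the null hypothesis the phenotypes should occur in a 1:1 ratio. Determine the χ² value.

Under the 1:1 hypothesis (Σ ratio = 2, N = 590):
  rough-coated: 590 × 1/2 = 295
  smooth-coated: 590 × 1/2 = 295
χ² = Σ (O − E)² / E
  rough-coated: (281 − 295)² / 295 = 0.6644
  smooth-coated: (309 − 295)² / 295 = 0.6644
χ² = 0.6644 + 0.6644 = 1.3288 ≈ 1.329

1.329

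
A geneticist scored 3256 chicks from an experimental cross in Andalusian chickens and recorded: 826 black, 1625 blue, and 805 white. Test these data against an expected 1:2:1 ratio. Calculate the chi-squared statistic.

Under the 1:2:1 hypothesis (Σ ratio = 4, N = 3256):
  black: 3256 × 1/4 = 814
  blue: 3256 × 2/4 = 1628
  white: 3256 × 1/4 = 814
χ² = Σ (O − E)² / E
  black: (826 − 814)² / 814 = 0.1769
  blue: (1625 − 1628)² / 1628 = 0.0055
  white: (805 − 814)² / 814 = 0.0995
χ² = 0.1769 + 0.0055 + 0.0995 = 0.2819 ≈ 0.282

0.282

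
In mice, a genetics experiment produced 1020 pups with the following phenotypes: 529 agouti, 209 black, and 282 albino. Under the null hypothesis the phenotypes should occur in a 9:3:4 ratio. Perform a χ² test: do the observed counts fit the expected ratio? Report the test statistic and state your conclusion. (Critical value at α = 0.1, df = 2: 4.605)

7.997; not consistent

Total ratio parts = 16. Expected numbers out of 1020:
  agouti: 1020 × 9/16 = 573.75
  black: 1020 × 3/16 = 191.25
  albino: 1020 × 4/16 = 255
χ² = Σ (O − E)² / E
  agouti: (529 − 573.75)² / 573.75 = 3.4903
  black: (209 − 191.25)² / 191.25 = 1.6474
  albino: (282 − 255)² / 255 = 2.8588
χ² = 3.4903 + 1.6474 + 2.8588 = 7.9965 ≈ 7.997
Degrees of freedom = 3 − 1 = 2; critical value at α = 0.1 is 4.605.
Since 7.997 > 4.605, we reject the null hypothesis — the data do not fit the 9:3:4 ratio.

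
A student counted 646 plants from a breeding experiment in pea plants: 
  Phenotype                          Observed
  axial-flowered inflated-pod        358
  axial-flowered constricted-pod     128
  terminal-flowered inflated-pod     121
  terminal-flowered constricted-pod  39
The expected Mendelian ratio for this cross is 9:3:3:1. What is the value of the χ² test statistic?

The 9:3:3:1 ratio has 16 parts, so with N = 646 the expected counts are:
  axial-flowered inflated-pod: 646 × 9/16 = 363.375
  axial-flowered constricted-pod: 646 × 3/16 = 121.125
  terminal-flowered inflated-pod: 646 × 3/16 = 121.125
  terminal-flowered constricted-pod: 646 × 1/16 = 40.375
χ² = Σ (O − E)² / E
  axial-flowered inflated-pod: (358 − 363.375)² / 363.375 = 0.0795
  axial-flowered constricted-pod: (128 − 121.125)² / 121.125 = 0.3902
  terminal-flowered inflated-pod: (121 − 121.125)² / 121.125 = 0.0001
  terminal-flowered constricted-pod: (39 − 40.375)² / 40.375 = 0.0468
χ² = 0.0795 + 0.3902 + 0.0001 + 0.0468 = 0.5166 ≈ 0.517

0.517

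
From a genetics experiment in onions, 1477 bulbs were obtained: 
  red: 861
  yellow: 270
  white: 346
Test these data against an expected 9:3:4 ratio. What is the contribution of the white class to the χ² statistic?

Expected counts for N = 1477 under a 9:3:4 ratio (total parts = 16):
  red: 1477 × 9/16 = 830.8125
  yellow: 1477 × 3/16 = 276.9375
  white: 1477 × 4/16 = 369.25
Contribution of white: (346 − 369.25)² / 369.25 = 1.4639

1.464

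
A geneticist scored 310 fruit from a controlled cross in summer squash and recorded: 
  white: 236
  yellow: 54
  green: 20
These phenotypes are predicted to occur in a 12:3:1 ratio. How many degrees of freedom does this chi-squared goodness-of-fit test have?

A goodness-of-fit test with 3 phenotype classes has df = 3 − 1 = 2.

2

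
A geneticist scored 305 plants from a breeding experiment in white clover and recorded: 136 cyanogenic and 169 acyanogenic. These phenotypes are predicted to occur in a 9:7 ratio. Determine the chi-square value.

Total ratio parts = 16. Expected numbers out of 305:
  cyanogenic: 305 × 9/16 = 171.5625
  acyanogenic: 305 × 7/16 = 133.4375
χ² = Σ (O − E)² / E
  cyanogenic: (136 − 171.5625)² / 171.5625 = 7.3716
  acyanogenic: (169 − 133.4375)² / 133.4375 = 9.4778
χ² = 7.3716 + 9.4778 = 16.8494 ≈ 16.849

16.849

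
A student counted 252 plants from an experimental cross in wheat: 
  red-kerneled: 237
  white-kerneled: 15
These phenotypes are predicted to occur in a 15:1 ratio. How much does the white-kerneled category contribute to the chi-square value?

Expected counts for N = 252 under a 15:1 ratio (total parts = 16):
  red-kerneled: 252 × 15/16 = 236.25
  white-kerneled: 252 × 1/16 = 15.75
Contribution of white-kerneled: (15 − 15.75)² / 15.75 = 0.0357

0.036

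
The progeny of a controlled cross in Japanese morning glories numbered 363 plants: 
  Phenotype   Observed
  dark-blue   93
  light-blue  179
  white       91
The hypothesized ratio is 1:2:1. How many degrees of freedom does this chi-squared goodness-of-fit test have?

A goodness-of-fit test with 3 phenotype classes has df = 3 − 1 = 2.

2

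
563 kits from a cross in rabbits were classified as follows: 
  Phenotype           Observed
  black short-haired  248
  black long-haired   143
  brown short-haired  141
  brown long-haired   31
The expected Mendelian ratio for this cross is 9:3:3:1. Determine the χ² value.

40.570

Expected counts for N = 563 under a 9:3:3:1 ratio (total parts = 16):
  black short-haired: 563 × 9/16 = 316.6875
  black long-haired: 563 × 3/16 = 105.5625
  brown short-haired: 563 × 3/16 = 105.5625
  brown long-haired: 563 × 1/16 = 35.1875
χ² = Σ (O − E)² / E
  black short-haired: (248 − 316.6875)² / 316.6875 = 14.8979
  black long-haired: (143 − 105.5625)² / 105.5625 = 13.2771
  brown short-haired: (141 − 105.5625)² / 105.5625 = 11.8964
  brown long-haired: (31 − 35.1875)² / 35.1875 = 0.4983
χ² = 14.8979 + 13.2771 + 11.8964 + 0.4983 = 40.5697 ≈ 40.570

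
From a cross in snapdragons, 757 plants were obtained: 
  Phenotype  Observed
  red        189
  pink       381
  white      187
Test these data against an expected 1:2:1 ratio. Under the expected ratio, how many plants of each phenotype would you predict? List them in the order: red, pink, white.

189.25, 378.5, 189.25

Expected counts for N = 757 under a 1:2:1 ratio (total parts = 4):
  red: 757 × 1/4 = 189.25
  pink: 757 × 2/4 = 378.5
  white: 757 × 1/4 = 189.25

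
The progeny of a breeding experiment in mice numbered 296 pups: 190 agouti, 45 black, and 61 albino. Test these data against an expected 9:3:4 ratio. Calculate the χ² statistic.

Expected counts for N = 296 under a 9:3:4 ratio (total parts = 16):
  agouti: 296 × 9/16 = 166.5
  black: 296 × 3/16 = 55.5
  albino: 296 × 4/16 = 74
χ² = Σ (O − E)² / E
  agouti: (190 − 166.5)² / 166.5 = 3.3168
  black: (45 − 55.5)² / 55.5 = 1.9865
  albino: (61 − 74)² / 74 = 2.2838
χ² = 3.3168 + 1.9865 + 2.2838 = 7.5871 ≈ 7.587

7.587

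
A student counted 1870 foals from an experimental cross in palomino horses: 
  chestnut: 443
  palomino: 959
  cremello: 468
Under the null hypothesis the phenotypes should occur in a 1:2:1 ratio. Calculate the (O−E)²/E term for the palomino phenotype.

Total ratio parts = 4. Expected numbers out of 1870:
  chestnut: 1870 × 1/4 = 467.5
  palomino: 1870 × 2/4 = 935
  cremello: 1870 × 1/4 = 467.5
Contribution of palomino: (959 − 935)² / 935 = 0.6160

0.616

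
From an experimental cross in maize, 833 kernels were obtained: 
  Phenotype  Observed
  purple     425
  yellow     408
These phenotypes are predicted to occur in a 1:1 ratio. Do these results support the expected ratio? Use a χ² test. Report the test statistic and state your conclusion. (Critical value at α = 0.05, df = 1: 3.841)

The 1:1 ratio has 2 parts, so with N = 833 the expected counts are:
  purple: 833 × 1/2 = 416.5
  yellow: 833 × 1/2 = 416.5
χ² = Σ (O − E)² / E
  purple: (425 − 416.5)² / 416.5 = 0.1735
  yellow: (408 − 416.5)² / 416.5 = 0.1735
χ² = 0.1735 + 0.1735 = 0.347
Degrees of freedom = 2 − 1 = 1; critical value at α = 0.05 is 3.841.
Since 0.347 < 3.841, we fail to reject the null hypothesis — the data are consistent with the 1:1 ratio.

0.347; consistent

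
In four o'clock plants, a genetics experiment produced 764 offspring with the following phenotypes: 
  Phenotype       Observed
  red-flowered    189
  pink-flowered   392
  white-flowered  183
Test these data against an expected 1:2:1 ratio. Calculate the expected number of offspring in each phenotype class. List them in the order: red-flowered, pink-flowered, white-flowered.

Expected counts for N = 764 under a 1:2:1 ratio (total parts = 4):
  red-flowered: 764 × 1/4 = 191
  pink-flowered: 764 × 2/4 = 382
  white-flowered: 764 × 1/4 = 191

191, 382, 191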